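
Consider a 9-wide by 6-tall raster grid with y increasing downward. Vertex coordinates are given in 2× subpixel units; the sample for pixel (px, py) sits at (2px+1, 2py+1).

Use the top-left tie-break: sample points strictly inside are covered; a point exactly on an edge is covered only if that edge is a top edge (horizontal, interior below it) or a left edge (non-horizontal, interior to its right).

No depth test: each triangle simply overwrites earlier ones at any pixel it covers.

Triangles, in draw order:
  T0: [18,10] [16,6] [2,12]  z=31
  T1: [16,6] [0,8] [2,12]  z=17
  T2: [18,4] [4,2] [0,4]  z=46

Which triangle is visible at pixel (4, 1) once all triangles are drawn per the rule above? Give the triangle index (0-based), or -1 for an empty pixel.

T0:
  2·area = 68  (B↔C swapped to make it positive)
  edge (18, 10)→(2, 12): d=(-16,2) right/bottom  bias=-1
  edge (2, 12)→(16, 6): d=(14,-6) top-left  bias=+0
  edge (16, 6)→(18, 10): d=(2,4) right/bottom  bias=-1
    (7,3)@(15, 7): e=[54,8,6] → X
    (8,3)@(17, 7): e=[50,20,-2] → .
    (4,4)@(9, 9): e=[34,0,34] → X  [on edge]
    (5,4)@(11, 9): e=[30,12,26] → X
    (6,4)@(13, 9): e=[26,24,18] → X
    (8,4)@(17, 9): e=[18,48,2] → X
    (2,5)@(5, 11): e=[10,4,54] → X
    (3,5)@(7, 11): e=[6,16,46] → X
    (5,5)@(11, 11): e=[-2,40,30] → .
    (6,5)@(13, 11): e=[-6,52,22] → .
    (7,5)@(15, 11): e=[-10,64,14] → .
    (8,5)@(17, 11): e=[-14,76,6] → .
  covered (9 px):
    . . . . . . . . .
    . . . . . . . . .
    . . . . . . . . .
    . . . . . . . X .
    . . . . X X X X X
    . . X X X . . . .
T1:
  2·area = 68  (B↔C swapped to make it positive)
  edge (16, 6)→(2, 12): d=(-14,6) right/bottom  bias=-1
  edge (2, 12)→(0, 8): d=(-2,-4) top-left  bias=+0
  edge (0, 8)→(16, 6): d=(16,-2) top-left  bias=+0
    (4,3)@(9, 7): e=[28,38,2] → X
    (5,3)@(11, 7): e=[16,46,6] → X
    (6,3)@(13, 7): e=[4,54,10] → X
    (7,3)@(15, 7): e=[-8,62,14] → .
    (0,4)@(1, 9): e=[48,2,18] → X
    (1,4)@(3, 9): e=[36,10,22] → X
    (2,4)@(5, 9): e=[24,18,26] → X
    (3,4)@(7, 9): e=[12,26,30] → X
    (4,4)@(9, 9): e=[0,34,34] → .  [on edge]
    (5,4)@(11, 9): e=[-12,42,38] → .
    (6,4)@(13, 9): e=[-24,50,42] → .
    (0,5)@(1, 11): e=[20,-2,50] → .
  covered (8 px):
    . . . . . . . . .
    . . . . . . . . .
    . . . . . . . . .
    . . . . X X X . .
    X X X X . . . . .
    . X . . . . . . .
T2:
  2·area = 36  (B↔C swapped to make it positive)
  edge (18, 4)→(0, 4): d=(-18,0) right/bottom  bias=-1
  edge (0, 4)→(4, 2): d=(4,-2) top-left  bias=+0
  edge (4, 2)→(18, 4): d=(14,2) right/bottom  bias=-1
    (1,1)@(3, 3): e=[18,2,16] → X
    (2,1)@(5, 3): e=[18,6,12] → X
    (3,1)@(7, 3): e=[18,10,8] → X
    (4,1)@(9, 3): e=[18,14,4] → X
    (5,1)@(11, 3): e=[18,18,0] → .  [on edge]
    (1,2)@(3, 5): e=[-18,10,44] → .
    (2,2)@(5, 5): e=[-18,14,40] → .
    (3,2)@(7, 5): e=[-18,18,36] → .
    (4,2)@(9, 5): e=[-18,22,32] → .
  covered (4 px):
    . . . . . . . . .
    . X X X X . . . .
    . . . . . . . . .
    . . . . . . . . .
    . . . . . . . . .
    . . . . . . . . .

Z-buffer (winner per pixel, '.' = empty):
  . . . . . . . . .
  . 2 2 2 2 . . . .
  . . . . . . . . .
  . . . . 1 1 1 0 .
  1 1 1 1 0 0 0 0 0
  . 1 0 0 0 . . . .

Result: 2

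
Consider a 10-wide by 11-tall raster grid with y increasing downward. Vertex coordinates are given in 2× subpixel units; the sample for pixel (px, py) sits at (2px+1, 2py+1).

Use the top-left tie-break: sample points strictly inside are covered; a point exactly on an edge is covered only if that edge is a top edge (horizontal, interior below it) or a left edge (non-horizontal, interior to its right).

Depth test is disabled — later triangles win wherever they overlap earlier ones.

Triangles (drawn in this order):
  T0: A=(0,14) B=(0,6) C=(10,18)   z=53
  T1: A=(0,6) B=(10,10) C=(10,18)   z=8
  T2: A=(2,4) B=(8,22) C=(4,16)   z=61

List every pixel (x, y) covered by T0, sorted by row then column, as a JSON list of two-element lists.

T0:
  2·area = 80
  edge (0, 14)→(0, 6): d=(0,-8) top-left  bias=+0
  edge (0, 6)→(10, 18): d=(10,12) right/bottom  bias=-1
  edge (10, 18)→(0, 14): d=(-10,-4) top-left  bias=+0
    (0,4)@(1, 9): e=[8,18,54] → #
    (1,4)@(3, 9): e=[24,-6,62] → ·
    (0,5)@(1, 11): e=[8,38,34] → #
    (1,5)@(3, 11): e=[24,14,42] → #
    (2,5)@(5, 11): e=[40,-10,50] → ·
    (0,6)@(1, 13): e=[8,58,14] → #
    (2,6)@(5, 13): e=[40,10,30] → #
    (3,6)@(7, 13): e=[56,-14,38] → ·
    (0,7)@(1, 15): e=[8,78,-6] → ·
    (1,7)@(3, 15): e=[24,54,2] → #
    (3,7)@(7, 15): e=[56,6,18] → #
    (4,7)@(9, 15): e=[72,-18,26] → ·
  covered (10 px):
    · · · · · · · · · ·
    · · · · · · · · · ·
    · · · · · · · · · ·
    · · · · · · · · · ·
    # · · · · · · · · ·
    # # · · · · · · · ·
    # # # · · · · · · ·
    · # # # · · · · · ·
    · · · · # · · · · ·
    · · · · · · · · · ·
    · · · · · · · · · ·
T1:
  2·area = 80
  edge (0, 6)→(10, 10): d=(10,4) right/bottom  bias=-1
  edge (10, 10)→(10, 18): d=(0,8) right/bottom  bias=-1
  edge (10, 18)→(0, 6): d=(-10,-12) top-left  bias=+0
    (0,3)@(1, 7): e=[6,72,2] → #
    (1,3)@(3, 7): e=[-2,56,26] → ·
    (0,4)@(1, 9): e=[26,72,-18] → ·
    (1,4)@(3, 9): e=[18,56,6] → #
    (2,4)@(5, 9): e=[10,40,30] → #
    (3,4)@(7, 9): e=[2,24,54] → #
    (4,4)@(9, 9): e=[-6,8,78] → ·
    (1,5)@(3, 11): e=[38,56,-14] → ·
    (2,5)@(5, 11): e=[30,40,10] → #
    (4,5)@(9, 11): e=[14,8,58] → #
    (5,5)@(11, 11): e=[6,-8,82] → ·
    (2,6)@(5, 13): e=[50,40,-10] → ·
  covered (10 px):
    · · · · · · · · · ·
    · · · · · · · · · ·
    · · · · · · · · · ·
    # · · · · · · · · ·
    · # # # · · · · · ·
    · · # # # · · · · ·
    · · · # # · · · · ·
    · · · · # · · · · ·
    · · · · · · · · · ·
    · · · · · · · · · ·
    · · · · · · · · · ·
T2:
  2·area = 36
  edge (2, 4)→(8, 22): d=(6,18) right/bottom  bias=-1
  edge (8, 22)→(4, 16): d=(-4,-6) top-left  bias=+0
  edge (4, 16)→(2, 4): d=(-2,-12) top-left  bias=+0
    (0,0)@(1, 1): e=[0,42,-6] → ·  [on edge]
    (1,3)@(3, 7): e=[0,30,6] → ·  [on edge]
    (1,4)@(3, 9): e=[12,22,2] → #
    (2,4)@(5, 9): e=[-24,34,26] → ·
    (1,5)@(3, 11): e=[24,14,-2] → ·
    (2,6)@(5, 13): e=[0,18,18] → ·  [on edge]
    (2,7)@(5, 15): e=[12,10,14] → #
    (3,7)@(7, 15): e=[-24,22,38] → ·
    (2,8)@(5, 17): e=[24,2,10] → #
    (3,8)@(7, 17): e=[-12,14,34] → ·
    (2,9)@(5, 19): e=[36,-6,6] → ·
    (3,9)@(7, 19): e=[0,6,30] → ·  [on edge]
  covered (3 px):
    · · · · · · · · · ·
    · · · · · · · · · ·
    · · · · · · · · · ·
    · · · · · · · · · ·
    · # · · · · · · · ·
    · · · · · · · · · ·
    · · · · · · · · · ·
    · · # · · · · · · ·
    · · # · · · · · · ·
    · · · · · · · · · ·
    · · · · · · · · · ·

Final: [[0,4],[0,5],[1,5],[0,6],[1,6],[2,6],[1,7],[2,7],[3,7],[4,8]]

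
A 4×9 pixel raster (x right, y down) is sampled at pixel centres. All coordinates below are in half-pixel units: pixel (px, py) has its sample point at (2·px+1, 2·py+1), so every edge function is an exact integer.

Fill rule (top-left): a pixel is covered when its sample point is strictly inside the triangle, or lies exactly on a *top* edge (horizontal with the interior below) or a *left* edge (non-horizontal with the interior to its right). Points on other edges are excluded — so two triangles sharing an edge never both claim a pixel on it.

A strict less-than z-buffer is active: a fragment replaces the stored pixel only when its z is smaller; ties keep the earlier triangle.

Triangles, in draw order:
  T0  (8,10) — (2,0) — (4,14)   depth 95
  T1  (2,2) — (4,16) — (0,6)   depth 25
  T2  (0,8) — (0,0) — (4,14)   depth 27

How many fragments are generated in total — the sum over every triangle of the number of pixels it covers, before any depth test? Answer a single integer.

T0:
  2·area = 64  (B↔C swapped to make it positive)
  edge (8, 10)→(4, 14): d=(-4,4) right/bottom  bias=-1
  edge (4, 14)→(2, 0): d=(-2,-14) top-left  bias=+0
  edge (2, 0)→(8, 10): d=(6,10) right/bottom  bias=-1
    (1,1)@(3, 3): e=[48,8,8] → X
    (2,1)@(5, 3): e=[40,36,-12] → .
    (1,2)@(3, 5): e=[40,4,20] → X
    (2,2)@(5, 5): e=[32,32,0] → .  [on edge]
    (1,3)@(3, 7): e=[32,0,32] → X  [on edge]
    (2,3)@(5, 7): e=[24,28,12] → X
    (3,3)@(7, 7): e=[16,56,-8] → .
    (1,4)@(3, 9): e=[24,-4,44] → .
    (2,4)@(5, 9): e=[16,24,24] → X
    (3,4)@(7, 9): e=[8,52,4] → X
    (2,5)@(5, 11): e=[8,20,36] → X
    (3,5)@(7, 11): e=[0,48,16] → .  [on edge]
    (2,6)@(5, 13): e=[0,16,48] → .  [on edge]
    (1,7)@(3, 15): e=[0,-16,80] → .  [on edge]
    (0,8)@(1, 17): e=[0,-48,112] → .  [on edge]
  covered (7 px):
    . . . .
    . X . .
    . X . .
    . X X .
    . . X X
    . . X .
    . . . .
    . . . .
    . . . .
T1:
  2·area = 36
  edge (2, 2)→(4, 16): d=(2,14) right/bottom  bias=-1
  edge (4, 16)→(0, 6): d=(-4,-10) top-left  bias=+0
  edge (0, 6)→(2, 2): d=(2,-4) top-left  bias=+0
    (0,2)@(1, 5): e=[20,14,2] → X
    (1,2)@(3, 5): e=[-8,34,10] → .
    (0,3)@(1, 7): e=[24,6,6] → X
    (1,3)@(3, 7): e=[-4,26,14] → .
    (0,4)@(1, 9): e=[28,-2,10] → .
    (1,4)@(3, 9): e=[0,18,18] → .  [on edge]
    (1,5)@(3, 11): e=[4,10,22] → X
    (2,5)@(5, 11): e=[-24,30,30] → .
    (1,6)@(3, 13): e=[8,2,26] → X
    (2,6)@(5, 13): e=[-20,22,34] → .
    (1,7)@(3, 15): e=[12,-6,30] → .
  covered (4 px):
    . . . .
    . . . .
    X . . .
    X . . .
    . . . .
    . X . .
    . X . .
    . . . .
    . . . .
T2:
  2·area = 32
  edge (0, 8)→(0, 0): d=(0,-8) top-left  bias=+0
  edge (0, 0)→(4, 14): d=(4,14) right/bottom  bias=-1
  edge (4, 14)→(0, 8): d=(-4,-6) top-left  bias=+0
    (0,2)@(1, 5): e=[8,6,18] → X
    (1,2)@(3, 5): e=[24,-22,30] → .
    (0,3)@(1, 7): e=[8,14,10] → X
    (1,3)@(3, 7): e=[24,-14,22] → .
    (0,4)@(1, 9): e=[8,22,2] → X
    (1,4)@(3, 9): e=[24,-6,14] → .
    (0,5)@(1, 11): e=[8,30,-6] → .
    (1,5)@(3, 11): e=[24,2,6] → X
    (2,5)@(5, 11): e=[40,-26,18] → .
    (1,6)@(3, 13): e=[24,10,-2] → .
  covered (4 px):
    . . . .
    . . . .
    X . . .
    X . . .
    X . . .
    . X . .
    . . . .
    . . . .
    . . . .

Final: 15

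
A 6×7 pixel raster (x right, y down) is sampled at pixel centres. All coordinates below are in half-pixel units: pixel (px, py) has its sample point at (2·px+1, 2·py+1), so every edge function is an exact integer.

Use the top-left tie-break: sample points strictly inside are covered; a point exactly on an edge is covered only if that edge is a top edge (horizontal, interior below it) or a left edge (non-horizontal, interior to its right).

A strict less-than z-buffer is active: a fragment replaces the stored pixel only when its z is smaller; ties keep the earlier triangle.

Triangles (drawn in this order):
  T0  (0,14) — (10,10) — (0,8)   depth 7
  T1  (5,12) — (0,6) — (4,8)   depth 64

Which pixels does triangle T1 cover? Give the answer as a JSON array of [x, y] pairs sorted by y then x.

T0:
  2·area = 60  (B↔C swapped to make it positive)
  edge (0, 14)→(0, 8): d=(0,-6) top-left  bias=+0
  edge (0, 8)→(10, 10): d=(10,2) right/bottom  bias=-1
  edge (10, 10)→(0, 14): d=(-10,4) right/bottom  bias=-1
    (0,4)@(1, 9): e=[6,8,46] → #
    (1,4)@(3, 9): e=[18,4,38] → #
    (2,4)@(5, 9): e=[30,0,30] → ·  [on edge]
    (0,5)@(1, 11): e=[6,28,26] → #
    (2,5)@(5, 11): e=[30,20,10] → #
    (3,5)@(7, 11): e=[42,16,2] → #
    (4,5)@(9, 11): e=[54,12,-6] → ·
    (0,6)@(1, 13): e=[6,48,6] → #
    (1,6)@(3, 13): e=[18,44,-2] → ·
    (2,6)@(5, 13): e=[30,40,-10] → ·
    (3,6)@(7, 13): e=[42,36,-18] → ·
  covered (7 px):
    · · · · · ·
    · · · · · ·
    · · · · · ·
    · · · · · ·
    # # · · · ·
    # # # # · ·
    # · · · · ·
T1:
  2·area = 14
  edge (5, 12)→(0, 6): d=(-5,-6) top-left  bias=+0
  edge (0, 6)→(4, 8): d=(4,2) right/bottom  bias=-1
  edge (4, 8)→(5, 12): d=(1,4) right/bottom  bias=-1
    (0,3)@(1, 7): e=[1,2,11] → #
    (1,3)@(3, 7): e=[13,-2,3] → ·
    (0,4)@(1, 9): e=[-9,10,13] → ·
    (1,4)@(3, 9): e=[3,6,5] → #
    (2,4)@(5, 9): e=[15,2,-3] → ·
    (1,5)@(3, 11): e=[-7,14,7] → ·
  covered (2 px):
    · · · · · ·
    · · · · · ·
    · · · · · ·
    # · · · · ·
    · # · · · ·
    · · · · · ·
    · · · · · ·

Answer: [[0,3],[1,4]]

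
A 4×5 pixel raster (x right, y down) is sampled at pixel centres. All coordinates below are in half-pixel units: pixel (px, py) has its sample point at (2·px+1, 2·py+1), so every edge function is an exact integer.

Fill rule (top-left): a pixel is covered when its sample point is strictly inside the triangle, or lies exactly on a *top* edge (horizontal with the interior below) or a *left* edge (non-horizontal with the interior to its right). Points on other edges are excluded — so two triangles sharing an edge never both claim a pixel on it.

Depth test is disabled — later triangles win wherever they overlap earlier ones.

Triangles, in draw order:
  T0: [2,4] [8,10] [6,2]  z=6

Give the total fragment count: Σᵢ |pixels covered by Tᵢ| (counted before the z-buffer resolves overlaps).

T0:
  2·area = 36  (B↔C swapped to make it positive)
  edge (2, 4)→(6, 2): d=(4,-2) top-left  bias=+0
  edge (6, 2)→(8, 10): d=(2,8) right/bottom  bias=-1
  edge (8, 10)→(2, 4): d=(-6,-6) top-left  bias=+0
    (0,1)@(1, 3): e=[-6,42,0] → ·  [on edge]
    (2,1)@(5, 3): e=[2,10,24] → #
    (3,1)@(7, 3): e=[6,-6,36] → ·
    (1,2)@(3, 5): e=[6,30,0] → #  [on edge]
    (3,2)@(7, 5): e=[14,-2,24] → ·
    (1,3)@(3, 7): e=[14,34,-12] → ·
    (2,3)@(5, 7): e=[18,18,0] → #  [on edge]
    (3,3)@(7, 7): e=[22,2,12] → #
    (2,4)@(5, 9): e=[26,22,-12] → ·
    (3,4)@(7, 9): e=[30,6,0] → #  [on edge]
  covered (6 px):
    · · · ·
    · · # ·
    · # # ·
    · · # #
    · · · #

Answer: 6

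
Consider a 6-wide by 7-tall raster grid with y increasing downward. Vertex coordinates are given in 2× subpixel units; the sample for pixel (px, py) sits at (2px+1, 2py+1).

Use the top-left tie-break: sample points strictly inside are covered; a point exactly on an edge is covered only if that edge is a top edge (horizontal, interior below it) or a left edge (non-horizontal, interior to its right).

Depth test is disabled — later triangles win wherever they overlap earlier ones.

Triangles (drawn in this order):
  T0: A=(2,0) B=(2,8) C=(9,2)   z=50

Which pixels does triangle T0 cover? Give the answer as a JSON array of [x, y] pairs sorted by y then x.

T0:
  2·area = 56  (B↔C swapped to make it positive)
  edge (2, 0)→(9, 2): d=(7,2) right/bottom  bias=-1
  edge (9, 2)→(2, 8): d=(-7,6) right/bottom  bias=-1
  edge (2, 8)→(2, 0): d=(0,-8) top-left  bias=+0
    (1,0)@(3, 1): e=[5,43,8] → X
    (2,0)@(5, 1): e=[1,31,24] → X
    (3,0)@(7, 1): e=[-3,19,40] → .
    (1,1)@(3, 3): e=[19,29,8] → X
    (3,1)@(7, 3): e=[11,5,40] → X
    (4,1)@(9, 3): e=[7,-7,56] → .
    (1,2)@(3, 5): e=[33,15,8] → X
    (3,2)@(7, 5): e=[25,-9,40] → .
    (1,3)@(3, 7): e=[47,1,8] → X
    (2,3)@(5, 7): e=[43,-11,24] → .
    (1,4)@(3, 9): e=[61,-13,8] → .
  covered (8 px):
    . X X . . .
    . X X X . .
    . X X . . .
    . X . . . .
    . . . . . .
    . . . . . .
    . . . . . .

Result: [[1,0],[2,0],[1,1],[2,1],[3,1],[1,2],[2,2],[1,3]]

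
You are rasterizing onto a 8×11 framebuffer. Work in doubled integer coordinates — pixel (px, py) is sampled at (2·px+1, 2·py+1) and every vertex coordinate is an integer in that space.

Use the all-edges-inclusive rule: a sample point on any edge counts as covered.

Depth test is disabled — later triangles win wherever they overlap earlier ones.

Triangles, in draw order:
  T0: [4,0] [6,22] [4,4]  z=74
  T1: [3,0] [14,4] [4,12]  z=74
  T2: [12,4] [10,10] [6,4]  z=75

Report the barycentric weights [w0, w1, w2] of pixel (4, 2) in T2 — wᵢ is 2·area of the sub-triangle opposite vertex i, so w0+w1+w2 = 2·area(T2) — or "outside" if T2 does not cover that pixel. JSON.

T0:
  2·area = 8
  edge (4, 0)→(6, 22): d=(2,22) inclusive
  edge (6, 22)→(4, 4): d=(-2,-18) inclusive
  edge (4, 4)→(4, 0): d=(0,-4) inclusive
    (2,5)@(5, 11): e=[0,4,4] → X  [on edge]
    (3,5)@(7, 11): e=[-44,40,12] → .
    (2,6)@(5, 13): e=[4,0,4] → X  [on edge]
    (3,6)@(7, 13): e=[-40,36,12] → .
    (2,7)@(5, 15): e=[8,-4,4] → .
  covered (2 px):
    . . . . . . . .
    . . . . . . . .
    . . . . . . . .
    . . . . . . . .
    . . . . . . . .
    . . X . . . . .
    . . X . . . . .
    . . . . . . . .
    . . . . . . . .
    . . . . . . . .
    . . . . . . . .
T1:
  2·area = 128
  edge (3, 0)→(14, 4): d=(11,4) inclusive
  edge (14, 4)→(4, 12): d=(-10,8) inclusive
  edge (4, 12)→(3, 0): d=(-1,-12) inclusive
    (2,0)@(5, 1): e=[3,102,23] → X
    (3,0)@(7, 1): e=[-5,86,47] → .
    (2,1)@(5, 3): e=[25,82,21] → X
    (3,1)@(7, 3): e=[17,66,45] → X
    (4,1)@(9, 3): e=[9,50,69] → X
    (5,1)@(11, 3): e=[1,34,93] → X
    (6,1)@(13, 3): e=[-7,18,117] → .
    (2,2)@(5, 5): e=[47,62,19] → X
    (6,2)@(13, 5): e=[15,-2,115] → .
    (2,3)@(5, 7): e=[69,42,17] → X
    (5,3)@(11, 7): e=[45,-6,89] → .
    (2,4)@(5, 9): e=[91,22,15] → X
  covered (15 px):
    . . X . . . . .
    . . X X X X . .
    . . X X X X . .
    . . X X X . . .
    . . X X . . . .
    . . X . . . . .
    . . . . . . . .
    . . . . . . . .
    . . . . . . . .
    . . . . . . . .
    . . . . . . . .
T2:
  2·area = 36
  edge (12, 4)→(10, 10): d=(-2,6) inclusive
  edge (10, 10)→(6, 4): d=(-4,-6) inclusive
  edge (6, 4)→(12, 4): d=(6,0) inclusive
    (6,0)@(13, 1): e=[0,54,-18] → .  [on edge]
    (3,2)@(7, 5): e=[28,2,6] → X
    (4,2)@(9, 5): e=[16,14,6] → X
    (5,2)@(11, 5): e=[4,26,6] → X
    (6,2)@(13, 5): e=[-8,38,6] → .
    (3,3)@(7, 7): e=[24,-6,18] → .
    (4,3)@(9, 7): e=[12,6,18] → X
    (5,3)@(11, 7): e=[0,18,18] → X  [on edge]
    (6,3)@(13, 7): e=[-12,30,18] → .
    (4,4)@(9, 9): e=[8,-2,30] → .
    (5,4)@(11, 9): e=[-4,10,30] → .
    (4,6)@(9, 13): e=[0,-18,54] → .  [on edge]
    (3,9)@(7, 19): e=[0,-54,90] → .  [on edge]
  covered (5 px):
    . . . . . . . .
    . . . . . . . .
    . . . X X X . .
    . . . . X X . .
    . . . . . . . .
    . . . . . . . .
    . . . . . . . .
    . . . . . . . .
    . . . . . . . .
    . . . . . . . .
    . . . . . . . .

Result: [14,6,16]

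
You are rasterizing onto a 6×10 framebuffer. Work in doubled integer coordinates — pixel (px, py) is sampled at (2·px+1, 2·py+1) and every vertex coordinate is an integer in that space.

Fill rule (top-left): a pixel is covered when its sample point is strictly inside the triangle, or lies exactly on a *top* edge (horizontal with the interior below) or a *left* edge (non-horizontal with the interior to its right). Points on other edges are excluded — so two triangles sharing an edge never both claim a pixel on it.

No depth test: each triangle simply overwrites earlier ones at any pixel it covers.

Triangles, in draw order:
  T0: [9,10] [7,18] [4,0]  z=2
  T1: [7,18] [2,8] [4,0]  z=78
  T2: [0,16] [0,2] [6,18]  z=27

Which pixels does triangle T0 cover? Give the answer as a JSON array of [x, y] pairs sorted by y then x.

T0:
  2·area = 60
  edge (9, 10)→(7, 18): d=(-2,8) right/bottom  bias=-1
  edge (7, 18)→(4, 0): d=(-3,-18) top-left  bias=+0
  edge (4, 0)→(9, 10): d=(5,10) right/bottom  bias=-1
    (2,1)@(5, 3): e=[46,9,5] → #
    (3,1)@(7, 3): e=[30,45,-15] → ·
    (2,2)@(5, 5): e=[42,3,15] → #
    (3,2)@(7, 5): e=[26,39,-5] → ·
    (2,3)@(5, 7): e=[38,-3,25] → ·
    (3,3)@(7, 7): e=[22,33,5] → #
    (4,3)@(9, 7): e=[6,69,-15] → ·
    (3,4)@(7, 9): e=[18,27,15] → #
    (4,4)@(9, 9): e=[2,63,-5] → ·
    (3,5)@(7, 11): e=[14,21,25] → #
    (4,5)@(9, 11): e=[-2,57,5] → ·
    (3,6)@(7, 13): e=[10,15,35] → #
  covered (8 px):
    · · · · · ·
    · · # · · ·
    · · # · · ·
    · · · # · ·
    · · · # · ·
    · · · # · ·
    · · · # · ·
    · · · # · ·
    · · · # · ·
    · · · · · ·
T1:
  2·area = 60
  edge (7, 18)→(2, 8): d=(-5,-10) top-left  bias=+0
  edge (2, 8)→(4, 0): d=(2,-8) top-left  bias=+0
  edge (4, 0)→(7, 18): d=(3,18) right/bottom  bias=-1
    (1,2)@(3, 5): e=[25,2,33] → #
    (2,2)@(5, 5): e=[45,18,-3] → ·
    (1,3)@(3, 7): e=[15,6,39] → #
    (2,3)@(5, 7): e=[35,22,3] → #
    (3,3)@(7, 7): e=[55,38,-33] → ·
    (1,4)@(3, 9): e=[5,10,45] → #
    (3,4)@(7, 9): e=[45,42,-27] → ·
    (1,5)@(3, 11): e=[-5,14,51] → ·
    (2,5)@(5, 11): e=[15,30,15] → #
    (3,5)@(7, 11): e=[35,46,-21] → ·
    (2,6)@(5, 13): e=[5,34,21] → #
    (3,6)@(7, 13): e=[25,50,-15] → ·
  covered (7 px):
    · · · · · ·
    · · · · · ·
    · # · · · ·
    · # # · · ·
    · # # · · ·
    · · # · · ·
    · · # · · ·
    · · · · · ·
    · · · · · ·
    · · · · · ·
T2:
  2·area = 84
  edge (0, 16)→(0, 2): d=(0,-14) top-left  bias=+0
  edge (0, 2)→(6, 18): d=(6,16) right/bottom  bias=-1
  edge (6, 18)→(0, 16): d=(-6,-2) top-left  bias=+0
    (0,2)@(1, 5): e=[14,2,68] → #
    (1,2)@(3, 5): e=[42,-30,72] → ·
    (0,3)@(1, 7): e=[14,14,56] → #
    (1,3)@(3, 7): e=[42,-18,60] → ·
    (0,4)@(1, 9): e=[14,26,44] → #
    (1,4)@(3, 9): e=[42,-6,48] → ·
    (0,5)@(1, 11): e=[14,38,32] → #
    (1,5)@(3, 11): e=[42,6,36] → #
    (2,5)@(5, 11): e=[70,-26,40] → ·
    (0,6)@(1, 13): e=[14,50,20] → #
    (2,6)@(5, 13): e=[70,-14,28] → ·
    (0,7)@(1, 15): e=[14,62,8] → #
    (1,8)@(3, 17): e=[42,42,0] → #  [on edge]
    (4,9)@(9, 19): e=[126,-42,0] → ·  [on edge]
  covered (11 px):
    · · · · · ·
    · · · · · ·
    # · · · · ·
    # · · · · ·
    # · · · · ·
    # # · · · ·
    # # · · · ·
    # # · · · ·
    · # # · · ·
    · · · · · ·

Final: [[2,1],[2,2],[3,3],[3,4],[3,5],[3,6],[3,7],[3,8]]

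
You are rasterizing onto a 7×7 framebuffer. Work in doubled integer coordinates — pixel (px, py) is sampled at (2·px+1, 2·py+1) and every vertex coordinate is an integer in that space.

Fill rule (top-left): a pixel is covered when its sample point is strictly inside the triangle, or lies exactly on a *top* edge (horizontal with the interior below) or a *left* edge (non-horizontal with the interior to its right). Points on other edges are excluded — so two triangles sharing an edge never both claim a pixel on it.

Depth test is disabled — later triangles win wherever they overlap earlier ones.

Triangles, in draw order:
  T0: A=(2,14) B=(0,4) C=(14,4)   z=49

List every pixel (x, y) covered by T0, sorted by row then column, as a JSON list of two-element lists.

T0:
  2·area = 140
  edge (2, 14)→(0, 4): d=(-2,-10) top-left  bias=+0
  edge (0, 4)→(14, 4): d=(14,0) top-left  bias=+0
  edge (14, 4)→(2, 14): d=(-12,10) right/bottom  bias=-1
    (0,2)@(1, 5): e=[8,14,118] → █
    (1,2)@(3, 5): e=[28,14,98] → █
    (2,2)@(5, 5): e=[48,14,78] → █
    (3,2)@(7, 5): e=[68,14,58] → █
    (4,2)@(9, 5): e=[88,14,38] → █
    (5,2)@(11, 5): e=[108,14,18] → █
    (6,2)@(13, 5): e=[128,14,-2] → ·
    (0,3)@(1, 7): e=[4,42,94] → █
    (5,3)@(11, 7): e=[104,42,-6] → ·
    (0,4)@(1, 9): e=[0,70,70] → █  [on edge]
    (4,4)@(9, 9): e=[80,70,-10] → ·
    (0,5)@(1, 11): e=[-4,98,46] → ·
  covered (18 px):
    · · · · · · ·
    · · · · · · ·
    █ █ █ █ █ █ ·
    █ █ █ █ █ · ·
    █ █ █ █ · · ·
    · █ █ · · · ·
    · █ · · · · ·

Final: [[0,2],[1,2],[2,2],[3,2],[4,2],[5,2],[0,3],[1,3],[2,3],[3,3],[4,3],[0,4],[1,4],[2,4],[3,4],[1,5],[2,5],[1,6]]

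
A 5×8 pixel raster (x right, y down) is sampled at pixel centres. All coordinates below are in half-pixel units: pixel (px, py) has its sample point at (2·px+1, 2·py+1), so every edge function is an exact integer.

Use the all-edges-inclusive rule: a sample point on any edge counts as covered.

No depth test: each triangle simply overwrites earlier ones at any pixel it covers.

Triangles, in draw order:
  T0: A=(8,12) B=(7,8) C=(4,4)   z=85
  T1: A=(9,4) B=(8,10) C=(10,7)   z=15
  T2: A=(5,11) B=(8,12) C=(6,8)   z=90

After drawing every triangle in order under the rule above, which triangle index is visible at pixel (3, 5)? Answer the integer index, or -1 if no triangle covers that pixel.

T0:
  2·area = 8  (B↔C swapped to make it positive)
  edge (8, 12)→(4, 4): d=(-4,-8) inclusive
  edge (4, 4)→(7, 8): d=(3,4) inclusive
  edge (7, 8)→(8, 12): d=(1,4) inclusive
    (3,4)@(7, 9): e=[4,3,1] → #
    (4,4)@(9, 9): e=[20,-5,-7] → ·
    (3,5)@(7, 11): e=[-4,9,3] → ·
  covered (1 px):
    · · · · ·
    · · · · ·
    · · · · ·
    · · · · ·
    · · · # ·
    · · · · ·
    · · · · ·
    · · · · ·
T1:
  2·area = 9  (B↔C swapped to make it positive)
  edge (9, 4)→(10, 7): d=(1,3) inclusive
  edge (10, 7)→(8, 10): d=(-2,3) inclusive
  edge (8, 10)→(9, 4): d=(1,-6) inclusive
    (4,2)@(9, 5): e=[1,7,1] → #
    (4,3)@(9, 7): e=[3,3,3] → #
    (4,4)@(9, 9): e=[5,-1,5] → ·
  covered (2 px):
    · · · · ·
    · · · · ·
    · · · · #
    · · · · #
    · · · · ·
    · · · · ·
    · · · · ·
    · · · · ·
T2:
  2·area = 10  (B↔C swapped to make it positive)
  edge (5, 11)→(6, 8): d=(1,-3) inclusive
  edge (6, 8)→(8, 12): d=(2,4) inclusive
  edge (8, 12)→(5, 11): d=(-3,-1) inclusive
    (3,2)@(7, 5): e=[0,-10,20] → ·  [on edge]
    (2,5)@(5, 11): e=[0,10,0] → #  [on edge]
    (3,5)@(7, 11): e=[6,2,2] → #
    (4,5)@(9, 11): e=[12,-6,4] → ·
    (2,6)@(5, 13): e=[2,14,-6] → ·
    (3,6)@(7, 13): e=[8,6,-4] → ·
  covered (2 px):
    · · · · ·
    · · · · ·
    · · · · ·
    · · · · ·
    · · · · ·
    · · # # ·
    · · · · ·
    · · · · ·

Z-buffer (winner per pixel, '.' = empty):
  . . . . .
  . . . . .
  . . . . 1
  . . . . 1
  . . . 0 .
  . . 2 2 .
  . . . . .
  . . . . .

Final: 2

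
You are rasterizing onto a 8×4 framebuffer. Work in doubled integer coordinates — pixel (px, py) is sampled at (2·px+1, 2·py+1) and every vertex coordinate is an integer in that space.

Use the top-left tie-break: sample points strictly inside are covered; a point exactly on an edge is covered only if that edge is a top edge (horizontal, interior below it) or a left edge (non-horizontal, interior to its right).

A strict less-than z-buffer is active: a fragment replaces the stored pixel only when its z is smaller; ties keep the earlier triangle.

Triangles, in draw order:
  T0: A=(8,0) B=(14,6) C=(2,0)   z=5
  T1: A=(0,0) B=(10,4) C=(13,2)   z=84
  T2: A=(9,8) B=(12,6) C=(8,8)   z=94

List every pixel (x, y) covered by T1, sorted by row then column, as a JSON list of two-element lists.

T0:
  2·area = 36
  edge (8, 0)→(14, 6): d=(6,6) right/bottom  bias=-1
  edge (14, 6)→(2, 0): d=(-12,-6) top-left  bias=+0
  edge (2, 0)→(8, 0): d=(6,0) top-left  bias=+0
    (2,0)@(5, 1): e=[24,6,6] → #
    (3,0)@(7, 1): e=[12,18,6] → #
    (4,0)@(9, 1): e=[0,30,6] → ·  [on edge]
    (2,1)@(5, 3): e=[36,-18,18] → ·
    (3,1)@(7, 3): e=[24,-6,18] → ·
    (4,1)@(9, 3): e=[12,6,18] → #
    (5,1)@(11, 3): e=[0,18,18] → ·  [on edge]
    (4,2)@(9, 5): e=[24,-18,30] → ·
    (6,2)@(13, 5): e=[0,6,30] → ·  [on edge]
    (7,3)@(15, 7): e=[0,-6,42] → ·  [on edge]
  covered (3 px):
    · · # # · · · ·
    · · · · # · · ·
    · · · · · · · ·
    · · · · · · · ·
T1:
  2·area = 32  (B↔C swapped to make it positive)
  edge (0, 0)→(13, 2): d=(13,2) right/bottom  bias=-1
  edge (13, 2)→(10, 4): d=(-3,2) right/bottom  bias=-1
  edge (10, 4)→(0, 0): d=(-10,-4) top-left  bias=+0
    (1,0)@(3, 1): e=[7,23,2] → #
    (2,0)@(5, 1): e=[3,19,10] → #
    (3,0)@(7, 1): e=[-1,15,18] → ·
    (1,1)@(3, 3): e=[33,17,-18] → ·
    (2,1)@(5, 3): e=[29,13,-10] → ·
    (4,1)@(9, 3): e=[21,5,6] → #
    (5,1)@(11, 3): e=[17,1,14] → #
    (6,1)@(13, 3): e=[13,-3,22] → ·
    (4,2)@(9, 5): e=[47,-1,-14] → ·
    (5,2)@(11, 5): e=[43,-5,-6] → ·
  covered (4 px):
    · # # · · · · ·
    · · · · # # · ·
    · · · · · · · ·
    · · · · · · · ·
T2:
  2·area = 2  (B↔C swapped to make it positive)
  edge (9, 8)→(8, 8): d=(-1,0) right/bottom  bias=-1
  edge (8, 8)→(12, 6): d=(4,-2) top-left  bias=+0
  edge (12, 6)→(9, 8): d=(-3,2) right/bottom  bias=-1
  covered (0 px):
    · · · · · · · ·
    · · · · · · · ·
    · · · · · · · ·
    · · · · · · · ·

Answer: [[1,0],[2,0],[4,1],[5,1]]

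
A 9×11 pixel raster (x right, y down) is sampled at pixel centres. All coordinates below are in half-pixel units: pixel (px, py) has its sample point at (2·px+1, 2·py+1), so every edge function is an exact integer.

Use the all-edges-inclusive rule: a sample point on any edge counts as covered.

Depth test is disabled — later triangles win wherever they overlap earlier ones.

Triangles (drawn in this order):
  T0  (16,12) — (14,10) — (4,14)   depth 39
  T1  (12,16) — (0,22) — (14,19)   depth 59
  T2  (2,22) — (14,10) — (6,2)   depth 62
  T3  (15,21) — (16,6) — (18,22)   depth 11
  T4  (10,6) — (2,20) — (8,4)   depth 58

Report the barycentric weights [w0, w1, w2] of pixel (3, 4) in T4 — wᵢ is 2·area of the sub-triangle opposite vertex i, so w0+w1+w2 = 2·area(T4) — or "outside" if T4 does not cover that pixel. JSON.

T0:
  2·area = 28  (B↔C swapped to make it positive)
  edge (16, 12)→(4, 14): d=(-12,2) inclusive
  edge (4, 14)→(14, 10): d=(10,-4) inclusive
  edge (14, 10)→(16, 12): d=(2,2) inclusive
    (2,0)@(5, 1): e=[154,-126,0] → ·  [on edge]
    (3,1)@(7, 3): e=[126,-98,0] → ·  [on edge]
    (4,2)@(9, 5): e=[98,-70,0] → ·  [on edge]
    (5,3)@(11, 7): e=[70,-42,0] → ·  [on edge]
    (6,4)@(13, 9): e=[42,-14,0] → ·  [on edge]
    (6,5)@(13, 11): e=[18,6,4] → █
    (7,5)@(15, 11): e=[14,14,0] → █  [on edge]
    (8,5)@(17, 11): e=[10,22,-4] → ·
    (3,6)@(7, 13): e=[6,2,20] → █
    (4,6)@(9, 13): e=[2,10,16] → █
    (5,6)@(11, 13): e=[-2,18,12] → ·
    (6,6)@(13, 13): e=[-6,26,8] → ·
    (8,6)@(17, 13): e=[-14,42,0] → ·  [on edge]
  covered (4 px):
    · · · · · · · · ·
    · · · · · · · · ·
    · · · · · · · · ·
    · · · · · · · · ·
    · · · · · · · · ·
    · · · · · · █ █ ·
    · · · █ █ · · · ·
    · · · · · · · · ·
    · · · · · · · · ·
    · · · · · · · · ·
    · · · · · · · · ·
T1:
  2·area = 48  (B↔C swapped to make it positive)
  edge (12, 16)→(14, 19): d=(2,3) inclusive
  edge (14, 19)→(0, 22): d=(-14,3) inclusive
  edge (0, 22)→(12, 16): d=(12,-6) inclusive
    (5,8)@(11, 17): e=[5,37,6] → █
    (6,8)@(13, 17): e=[-1,31,18] → ·
    (3,9)@(7, 19): e=[21,21,6] → █
    (4,9)@(9, 19): e=[15,15,18] → █
    (6,9)@(13, 19): e=[3,3,42] → █
    (7,9)@(15, 19): e=[-3,-3,54] → ·
    (1,10)@(3, 21): e=[37,5,6] → █
    (2,10)@(5, 21): e=[31,-1,18] → ·
    (3,10)@(7, 21): e=[25,-7,30] → ·
    (4,10)@(9, 21): e=[19,-13,42] → ·
    (5,10)@(11, 21): e=[13,-19,54] → ·
    (6,10)@(13, 21): e=[7,-25,66] → ·
  covered (6 px):
    · · · · · · · · ·
    · · · · · · · · ·
    · · · · · · · · ·
    · · · · · · · · ·
    · · · · · · · · ·
    · · · · · · · · ·
    · · · · · · · · ·
    · · · · · · · · ·
    · · · · · █ · · ·
    · · · █ █ █ █ · ·
    · █ · · · · · · ·
T2:
  2·area = 192  (B↔C swapped to make it positive)
  edge (2, 22)→(6, 2): d=(4,-20) inclusive
  edge (6, 2)→(14, 10): d=(8,8) inclusive
  edge (14, 10)→(2, 22): d=(-12,12) inclusive
    (2,0)@(5, 1): e=[-24,0,216] → ·  [on edge]
    (3,1)@(7, 3): e=[24,0,168] → █  [on edge]
    (4,1)@(9, 3): e=[64,-16,144] → ·
    (3,2)@(7, 5): e=[32,16,144] → █
    (4,2)@(9, 5): e=[72,0,120] → █  [on edge]
    (5,2)@(11, 5): e=[112,-16,96] → ·
    (2,3)@(5, 7): e=[0,48,144] → █  [on edge]
    (5,3)@(11, 7): e=[120,0,72] → █  [on edge]
    (6,3)@(13, 7): e=[160,-16,48] → ·
    (8,3)@(17, 7): e=[240,-48,0] → ·  [on edge]
    (2,4)@(5, 9): e=[8,64,120] → █
    (6,4)@(13, 9): e=[168,0,24] → █  [on edge]
    (7,4)@(15, 9): e=[208,-16,0] → ·  [on edge]
    (6,5)@(13, 11): e=[176,16,0] → █  [on edge]
    (7,5)@(15, 11): e=[216,0,-24] → ·  [on edge]
    (5,6)@(11, 13): e=[144,48,0] → █  [on edge]
    (8,6)@(17, 13): e=[264,0,-72] → ·  [on edge]
    (4,7)@(9, 15): e=[112,80,0] → █  [on edge]
    (1,8)@(3, 17): e=[0,144,48] → █  [on edge]
    (3,8)@(7, 17): e=[80,112,0] → █  [on edge]
    (2,9)@(5, 19): e=[48,144,0] → █  [on edge]
    (1,10)@(3, 21): e=[16,176,0] → █  [on edge]
  covered (30 px):
    · · · · · · · · ·
    · · · █ · · · · ·
    · · · █ █ · · · ·
    · · █ █ █ █ · · ·
    · · █ █ █ █ █ · ·
    · · █ █ █ █ █ · ·
    · · █ █ █ █ · · ·
    · · █ █ █ · · · ·
    · █ █ █ · · · · ·
    · █ █ · · · · · ·
    · █ · · · · · · ·
T3:
  2·area = 46
  edge (15, 21)→(16, 6): d=(1,-15) inclusive
  edge (16, 6)→(18, 22): d=(2,16) inclusive
  edge (18, 22)→(15, 21): d=(-3,-1) inclusive
    (8,7)@(17, 15): e=[24,2,20] → █
    (1,8)@(3, 17): e=[-184,230,0] → ·  [on edge]
    (8,8)@(17, 17): e=[26,6,14] → █
    (4,9)@(9, 19): e=[-92,138,0] → ·  [on edge]
    (8,9)@(17, 19): e=[28,10,8] → █
    (7,10)@(15, 21): e=[0,46,0] → █  [on edge]
  covered (5 px):
    · · · · · · · · ·
    · · · · · · · · ·
    · · · · · · · · ·
    · · · · · · · · ·
    · · · · · · · · ·
    · · · · · · · · ·
    · · · · · · · · ·
    · · · · · · · · █
    · · · · · · · · █
    · · · · · · · · █
    · · · · · · · █ █
T4:
  2·area = 44
  edge (10, 6)→(2, 20): d=(-8,14) inclusive
  edge (2, 20)→(8, 4): d=(6,-16) inclusive
  edge (8, 4)→(10, 6): d=(2,2) inclusive
    (2,0)@(5, 1): e=[110,-66,0] → ·  [on edge]
    (3,1)@(7, 3): e=[66,-22,0] → ·  [on edge]
    (4,2)@(9, 5): e=[22,22,0] → █  [on edge]
    (5,2)@(11, 5): e=[-6,54,-4] → ·
    (3,3)@(7, 7): e=[34,2,8] → █
    (5,3)@(11, 7): e=[-22,66,0] → ·  [on edge]
    (3,4)@(7, 9): e=[18,14,12] → █
    (4,4)@(9, 9): e=[-10,46,8] → ·
    (6,4)@(13, 9): e=[-66,110,0] → ·  [on edge]
    (3,5)@(7, 11): e=[2,26,16] → █
    (4,5)@(9, 11): e=[-26,58,12] → ·
    (7,5)@(15, 11): e=[-110,154,0] → ·  [on edge]
    (8,6)@(17, 13): e=[-154,198,0] → ·  [on edge]
  covered (6 px):
    · · · · · · · · ·
    · · · · · · · · ·
    · · · · █ · · · ·
    · · · █ █ · · · ·
    · · · █ · · · · ·
    · · · █ · · · · ·
    · · █ · · · · · ·
    · · · · · · · · ·
    · · · · · · · · ·
    · · · · · · · · ·
    · · · · · · · · ·

Result: [14,12,18]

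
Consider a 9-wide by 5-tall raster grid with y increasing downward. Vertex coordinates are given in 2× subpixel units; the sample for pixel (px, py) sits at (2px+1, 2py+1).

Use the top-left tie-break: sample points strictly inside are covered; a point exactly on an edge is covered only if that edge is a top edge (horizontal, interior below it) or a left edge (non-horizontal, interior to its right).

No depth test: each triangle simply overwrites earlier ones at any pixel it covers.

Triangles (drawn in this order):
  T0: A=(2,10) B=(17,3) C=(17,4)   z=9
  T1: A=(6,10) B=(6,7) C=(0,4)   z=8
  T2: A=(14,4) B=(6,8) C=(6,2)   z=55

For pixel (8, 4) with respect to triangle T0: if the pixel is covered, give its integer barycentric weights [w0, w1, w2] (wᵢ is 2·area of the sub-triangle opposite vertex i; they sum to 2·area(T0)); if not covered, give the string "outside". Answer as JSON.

T0:
  2·area = 15
  edge (2, 10)→(17, 3): d=(15,-7) top-left  bias=+0
  edge (17, 3)→(17, 4): d=(0,1) right/bottom  bias=-1
  edge (17, 4)→(2, 10): d=(-15,6) right/bottom  bias=-1
    (8,0)@(17, 1): e=[-30,0,45] → ·  [on edge]
    (8,1)@(17, 3): e=[0,0,15] → ·  [on edge]
    (6,2)@(13, 5): e=[2,4,9] → █
    (7,2)@(15, 5): e=[16,2,-3] → ·
    (8,2)@(17, 5): e=[30,0,-15] → ·  [on edge]
    (4,3)@(9, 7): e=[4,8,3] → █
    (5,3)@(11, 7): e=[18,6,-9] → ·
    (6,3)@(13, 7): e=[32,4,-21] → ·
    (8,3)@(17, 7): e=[60,0,-45] → ·  [on edge]
    (4,4)@(9, 9): e=[34,8,-27] → ·
    (8,4)@(17, 9): e=[90,0,-75] → ·  [on edge]
  covered (2 px):
    · · · · · · · · ·
    · · · · · · · · ·
    · · · · · · █ · ·
    · · · · █ · · · ·
    · · · · · · · · ·
T1:
  2·area = 18  (B↔C swapped to make it positive)
  edge (6, 10)→(0, 4): d=(-6,-6) top-left  bias=+0
  edge (0, 4)→(6, 7): d=(6,3) right/bottom  bias=-1
  edge (6, 7)→(6, 10): d=(0,3) right/bottom  bias=-1
    (0,2)@(1, 5): e=[0,3,15] → █  [on edge]
    (1,2)@(3, 5): e=[12,-3,9] → ·
    (0,3)@(1, 7): e=[-12,15,15] → ·
    (1,3)@(3, 7): e=[0,9,9] → █  [on edge]
    (2,3)@(5, 7): e=[12,3,3] → █
    (3,3)@(7, 7): e=[24,-3,-3] → ·
    (1,4)@(3, 9): e=[-12,21,9] → ·
    (2,4)@(5, 9): e=[0,15,3] → █  [on edge]
    (3,4)@(7, 9): e=[12,9,-3] → ·
  covered (4 px):
    · · · · · · · · ·
    · · · · · · · · ·
    █ · · · · · · · ·
    · █ █ · · · · · ·
    · · █ · · · · · ·
T2:
  2·area = 48
  edge (14, 4)→(6, 8): d=(-8,4) right/bottom  bias=-1
  edge (6, 8)→(6, 2): d=(0,-6) top-left  bias=+0
  edge (6, 2)→(14, 4): d=(8,2) right/bottom  bias=-1
    (3,1)@(7, 3): e=[36,6,6] → █
    (4,1)@(9, 3): e=[28,18,2] → █
    (5,1)@(11, 3): e=[20,30,-2] → ·
    (3,2)@(7, 5): e=[20,6,22] → █
    (5,2)@(11, 5): e=[4,30,14] → █
    (6,2)@(13, 5): e=[-4,42,10] → ·
    (3,3)@(7, 7): e=[4,6,38] → █
    (4,3)@(9, 7): e=[-4,18,34] → ·
    (5,3)@(11, 7): e=[-12,30,30] → ·
    (3,4)@(7, 9): e=[-12,6,54] → ·
  covered (6 px):
    · · · · · · · · ·
    · · · █ █ · · · ·
    · · · █ █ █ · · ·
    · · · █ · · · · ·
    · · · · · · · · ·

Result: "outside"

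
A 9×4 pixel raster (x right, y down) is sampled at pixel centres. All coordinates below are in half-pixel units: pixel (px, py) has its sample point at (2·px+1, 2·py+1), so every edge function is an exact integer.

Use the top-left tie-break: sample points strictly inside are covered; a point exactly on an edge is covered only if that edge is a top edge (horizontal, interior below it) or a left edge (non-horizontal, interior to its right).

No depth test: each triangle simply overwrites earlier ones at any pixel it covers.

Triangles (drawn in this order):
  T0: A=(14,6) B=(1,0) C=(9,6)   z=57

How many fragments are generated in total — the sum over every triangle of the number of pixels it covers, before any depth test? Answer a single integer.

T0:
  2·area = 30  (B↔C swapped to make it positive)
  edge (14, 6)→(9, 6): d=(-5,0) right/bottom  bias=-1
  edge (9, 6)→(1, 0): d=(-8,-6) top-left  bias=+0
  edge (1, 0)→(14, 6): d=(13,6) right/bottom  bias=-1
    (1,0)@(3, 1): e=[25,4,1] → X
    (2,0)@(5, 1): e=[25,16,-11] → .
    (1,1)@(3, 3): e=[15,-12,27] → .
    (2,1)@(5, 3): e=[15,0,15] → X  [on edge]
    (3,1)@(7, 3): e=[15,12,3] → X
    (4,1)@(9, 3): e=[15,24,-9] → .
    (2,2)@(5, 5): e=[5,-16,41] → .
    (3,2)@(7, 5): e=[5,-4,29] → .
    (4,2)@(9, 5): e=[5,8,17] → X
    (5,2)@(11, 5): e=[5,20,5] → X
    (6,2)@(13, 5): e=[5,32,-7] → .
    (4,3)@(9, 7): e=[-5,-8,43] → .
  covered (5 px):
    . X . . . . . . .
    . . X X . . . . .
    . . . . X X . . .
    . . . . . . . . .

Final: 5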